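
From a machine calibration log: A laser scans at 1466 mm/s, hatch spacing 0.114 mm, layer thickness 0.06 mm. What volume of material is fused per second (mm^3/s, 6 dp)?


Rate = 1466 * 0.114 * 0.06 = 10.02744 mm^3/s


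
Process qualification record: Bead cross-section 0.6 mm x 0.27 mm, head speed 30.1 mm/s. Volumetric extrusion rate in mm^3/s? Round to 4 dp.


Rate = 0.6 * 0.27 * 30.1 = 4.8762 mm^3/s


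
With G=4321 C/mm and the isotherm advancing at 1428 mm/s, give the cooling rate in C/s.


CR = 4321 * 1428 = 6170388 C/s


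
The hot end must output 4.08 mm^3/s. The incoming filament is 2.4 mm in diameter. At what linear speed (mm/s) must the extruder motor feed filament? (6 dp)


A = pi*(2.4/2)^2 = 4.523893
v = 4.08 / 4.523893 = 0.901878 mm/s


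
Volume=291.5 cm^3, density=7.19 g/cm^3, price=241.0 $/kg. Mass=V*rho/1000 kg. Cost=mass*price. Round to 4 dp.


Mass = 291.5*7.19/1000 = 2.095885 kg
Cost = 2.095885 * 241.0 = 505.1083 $


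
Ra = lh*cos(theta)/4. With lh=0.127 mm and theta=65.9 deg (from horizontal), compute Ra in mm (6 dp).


Ra = 0.127 * cos(65.9) / 4 = 0.012964 mm


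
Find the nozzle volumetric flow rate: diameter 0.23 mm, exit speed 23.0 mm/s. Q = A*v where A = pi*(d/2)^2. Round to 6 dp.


A = pi*(0.23/2)^2 = 0.04154756 mm^2
Q = 0.04154756 * 23.0 = 0.955594 mm^3/s


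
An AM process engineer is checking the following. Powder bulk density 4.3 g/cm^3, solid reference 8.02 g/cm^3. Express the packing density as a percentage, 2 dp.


Packing = (4.3/8.02)*100 = 53.62 %


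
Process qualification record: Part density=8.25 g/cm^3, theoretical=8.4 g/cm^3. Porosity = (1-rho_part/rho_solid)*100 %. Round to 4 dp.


Porosity = (1-8.25/8.4)*100 = 1.7857 %


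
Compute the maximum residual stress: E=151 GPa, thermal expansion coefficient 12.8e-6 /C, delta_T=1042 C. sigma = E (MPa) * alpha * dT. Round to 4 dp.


sigma = 151*1000 * 12.8e-6 * 1042 = 2013.9776 MPa


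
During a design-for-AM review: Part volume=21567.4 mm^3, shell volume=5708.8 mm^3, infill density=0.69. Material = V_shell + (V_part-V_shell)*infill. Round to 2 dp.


V_infill = (21567.4 - 5708.8) * 0.69 = 10942.43
V_total = 5708.8 + 10942.43 = 16651.23 mm^3


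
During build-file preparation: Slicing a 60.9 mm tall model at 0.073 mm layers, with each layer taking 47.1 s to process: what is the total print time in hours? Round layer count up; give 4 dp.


Layers = ceil(60.9/0.073) = 835
t = 835 * 47.1 / 3600 = 10.9246 hrs


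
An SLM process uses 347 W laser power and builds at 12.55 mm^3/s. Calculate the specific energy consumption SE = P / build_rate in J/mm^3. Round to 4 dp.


SE = 347 / 12.55 = 27.6494 J/mm^3


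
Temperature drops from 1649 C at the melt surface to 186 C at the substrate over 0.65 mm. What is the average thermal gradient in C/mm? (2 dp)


G = (1649-186)/0.65 = 2250.77 C/mm


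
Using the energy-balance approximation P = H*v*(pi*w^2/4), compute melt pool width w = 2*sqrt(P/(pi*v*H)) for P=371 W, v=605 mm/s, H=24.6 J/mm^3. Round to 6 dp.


w = 2*sqrt(371/(pi*605*24.6)) = 0.178154 mm


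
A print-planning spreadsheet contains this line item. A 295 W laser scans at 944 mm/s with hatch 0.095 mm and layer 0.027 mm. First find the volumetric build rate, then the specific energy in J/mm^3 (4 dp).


Build rate = 944 * 0.095 * 0.027 = 2.42136 mm^3/s
SE = 295 / 2.42136 = 121.8324 J/mm^3


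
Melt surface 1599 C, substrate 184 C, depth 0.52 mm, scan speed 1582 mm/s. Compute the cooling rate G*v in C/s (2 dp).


G = (1599-184)/0.52 = 2721.15384615 C/mm
CR = 2721.15384615 * 1582 = 4304865.38 C/s


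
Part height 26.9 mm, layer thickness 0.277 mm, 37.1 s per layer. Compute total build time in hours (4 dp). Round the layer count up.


Layers = ceil(26.9/0.277) = 98
t = 98 * 37.1 / 3600 = 1.0099 hrs


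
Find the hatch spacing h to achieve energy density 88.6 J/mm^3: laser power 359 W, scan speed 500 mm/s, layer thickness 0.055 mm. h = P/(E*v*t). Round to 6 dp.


h = 359 / (88.6*500*0.055) = 0.147342 mm


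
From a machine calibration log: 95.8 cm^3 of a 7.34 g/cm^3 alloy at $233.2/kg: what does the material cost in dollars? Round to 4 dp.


Mass = 95.8*7.34/1000 = 0.703172 kg
Cost = 0.703172 * 233.2 = 163.9797 $


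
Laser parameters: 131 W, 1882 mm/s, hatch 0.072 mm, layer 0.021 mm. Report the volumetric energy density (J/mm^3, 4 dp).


E = 131 / (1882*0.072*0.021) = 46.0362 J/mm^3


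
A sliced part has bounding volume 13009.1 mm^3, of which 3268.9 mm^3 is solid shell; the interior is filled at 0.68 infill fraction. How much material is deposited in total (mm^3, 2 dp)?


V_infill = (13009.1 - 3268.9) * 0.68 = 6623.34
V_total = 3268.9 + 6623.34 = 9892.24 mm^3


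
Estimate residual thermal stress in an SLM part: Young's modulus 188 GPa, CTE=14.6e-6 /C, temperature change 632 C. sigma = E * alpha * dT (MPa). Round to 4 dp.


sigma = 188*1000 * 14.6e-6 * 632 = 1734.7136 MPa


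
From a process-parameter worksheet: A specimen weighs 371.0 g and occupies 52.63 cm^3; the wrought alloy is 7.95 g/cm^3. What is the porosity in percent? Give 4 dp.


rho_part = 371.0 / 52.63 = 7.04921148 g/cm^3
Porosity = (1 - 7.04921148/7.95)*100 = 11.3307 %


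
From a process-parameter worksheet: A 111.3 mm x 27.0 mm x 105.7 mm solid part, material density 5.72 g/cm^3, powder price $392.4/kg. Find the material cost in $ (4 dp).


V = 111.3 * 27.0 * 105.7 = 317639.07 mm^3 = 317.63907 cm^3
Mass = 317.63907 * 5.72 / 1000 = 1.81689548 kg
Cost = 1.81689548 * 392.4 = 712.9498 $


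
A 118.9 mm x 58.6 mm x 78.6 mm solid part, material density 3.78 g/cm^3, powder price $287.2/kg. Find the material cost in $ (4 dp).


V = 118.9 * 58.6 * 78.6 = 547648.644 mm^3 = 547.648644 cm^3
Mass = 547.648644 * 3.78 / 1000 = 2.07011187 kg
Cost = 2.07011187 * 287.2 = 594.5361 $


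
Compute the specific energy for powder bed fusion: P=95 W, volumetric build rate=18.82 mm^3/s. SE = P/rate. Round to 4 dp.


SE = 95 / 18.82 = 5.0478 J/mm^3


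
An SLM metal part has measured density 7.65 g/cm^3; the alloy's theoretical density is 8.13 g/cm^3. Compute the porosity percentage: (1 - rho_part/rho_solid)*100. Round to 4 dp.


Porosity = (1-7.65/8.13)*100 = 5.9041 %


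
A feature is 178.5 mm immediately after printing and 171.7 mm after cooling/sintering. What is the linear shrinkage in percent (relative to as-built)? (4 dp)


Shrinkage = ((178.5-171.7)/178.5)*100 = 3.8095 %


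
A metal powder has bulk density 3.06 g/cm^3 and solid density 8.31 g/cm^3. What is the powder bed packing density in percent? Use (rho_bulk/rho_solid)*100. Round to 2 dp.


Packing = (3.06/8.31)*100 = 36.82 %


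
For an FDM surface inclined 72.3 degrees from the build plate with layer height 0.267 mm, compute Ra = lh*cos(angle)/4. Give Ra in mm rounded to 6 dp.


Ra = 0.267 * cos(72.3) / 4 = 0.020294 mm


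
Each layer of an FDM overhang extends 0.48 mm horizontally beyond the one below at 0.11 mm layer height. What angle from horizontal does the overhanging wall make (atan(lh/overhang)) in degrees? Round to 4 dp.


angle = atan(0.11/0.48) = 12.9074 degrees


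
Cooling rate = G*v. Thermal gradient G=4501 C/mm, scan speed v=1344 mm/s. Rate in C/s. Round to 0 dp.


CR = 4501 * 1344 = 6049344 C/s


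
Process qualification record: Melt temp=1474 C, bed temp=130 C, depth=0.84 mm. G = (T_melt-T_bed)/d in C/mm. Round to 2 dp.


G = (1474-130)/0.84 = 1600.0 C/mm


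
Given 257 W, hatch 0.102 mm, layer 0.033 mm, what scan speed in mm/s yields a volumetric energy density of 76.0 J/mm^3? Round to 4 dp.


v = 257 / (76.0*0.102*0.033) = 1004.6283 mm/s


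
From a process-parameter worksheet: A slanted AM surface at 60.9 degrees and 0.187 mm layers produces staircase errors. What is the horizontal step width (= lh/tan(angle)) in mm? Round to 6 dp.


step = 0.187 / tan(60.9) = 0.104083 mm


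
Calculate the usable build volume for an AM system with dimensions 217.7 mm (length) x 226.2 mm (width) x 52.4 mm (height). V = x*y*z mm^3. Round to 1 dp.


V = 217.7 * 226.2 * 52.4 = 2580372.0 mm^3


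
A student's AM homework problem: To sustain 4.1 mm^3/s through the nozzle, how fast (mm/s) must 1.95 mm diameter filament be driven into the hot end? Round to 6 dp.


A = pi*(1.95/2)^2 = 2.986477
v = 4.1 / 2.986477 = 1.372855 mm/s


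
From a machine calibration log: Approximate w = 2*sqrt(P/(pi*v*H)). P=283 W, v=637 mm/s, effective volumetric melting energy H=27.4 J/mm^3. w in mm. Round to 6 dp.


w = 2*sqrt(283/(pi*637*27.4)) = 0.143682 mm


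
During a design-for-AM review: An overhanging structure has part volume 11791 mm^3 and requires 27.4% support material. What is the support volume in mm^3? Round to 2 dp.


V_support = 11791 * 0.274 = 3230.73 mm^3


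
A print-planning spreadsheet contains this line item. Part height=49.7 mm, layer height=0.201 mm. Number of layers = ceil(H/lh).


Layers = ceil(49.7/0.201) = 248


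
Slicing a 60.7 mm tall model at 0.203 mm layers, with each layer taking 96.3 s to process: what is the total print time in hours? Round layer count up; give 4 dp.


Layers = ceil(60.7/0.203) = 300
t = 300 * 96.3 / 3600 = 8.025 hrs


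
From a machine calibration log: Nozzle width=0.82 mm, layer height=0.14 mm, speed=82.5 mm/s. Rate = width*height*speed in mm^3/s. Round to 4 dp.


Rate = 0.82 * 0.14 * 82.5 = 9.471 mm^3/s


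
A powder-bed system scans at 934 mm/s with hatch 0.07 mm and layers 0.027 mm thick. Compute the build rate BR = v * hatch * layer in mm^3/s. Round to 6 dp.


Rate = 934 * 0.07 * 0.027 = 1.76526 mm^3/s


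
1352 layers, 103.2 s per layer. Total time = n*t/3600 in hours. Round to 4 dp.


t = 1352 * 103.2 / 3600 = 38.7573 hrs


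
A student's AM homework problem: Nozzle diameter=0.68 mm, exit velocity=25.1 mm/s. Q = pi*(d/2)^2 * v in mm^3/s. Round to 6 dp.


A = pi*(0.68/2)^2 = 0.36316811 mm^2
Q = 0.36316811 * 25.1 = 9.11552 mm^3/s


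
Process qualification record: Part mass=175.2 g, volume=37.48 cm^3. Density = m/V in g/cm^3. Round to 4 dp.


rho = 175.2 / 37.48 = 4.6745 g/cm^3


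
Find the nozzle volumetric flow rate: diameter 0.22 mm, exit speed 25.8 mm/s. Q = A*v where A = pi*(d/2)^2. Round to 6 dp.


A = pi*(0.22/2)^2 = 0.03801327 mm^2
Q = 0.03801327 * 25.8 = 0.980742 mm^3/s


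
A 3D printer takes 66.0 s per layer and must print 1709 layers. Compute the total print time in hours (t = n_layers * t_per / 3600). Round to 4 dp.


t = 1709 * 66.0 / 3600 = 31.3317 hrs


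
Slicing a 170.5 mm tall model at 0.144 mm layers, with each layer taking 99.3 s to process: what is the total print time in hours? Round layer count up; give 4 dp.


Layers = ceil(170.5/0.144) = 1185
t = 1185 * 99.3 / 3600 = 32.6863 hrs


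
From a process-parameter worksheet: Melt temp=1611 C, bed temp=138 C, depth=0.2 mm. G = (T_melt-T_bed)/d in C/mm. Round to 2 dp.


G = (1611-138)/0.2 = 7365.0 C/mm


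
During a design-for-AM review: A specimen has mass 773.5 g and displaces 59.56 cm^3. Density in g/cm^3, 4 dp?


rho = 773.5 / 59.56 = 12.9869 g/cm^3


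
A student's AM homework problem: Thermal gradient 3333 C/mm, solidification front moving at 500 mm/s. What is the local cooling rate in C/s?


CR = 3333 * 500 = 1666500 C/s


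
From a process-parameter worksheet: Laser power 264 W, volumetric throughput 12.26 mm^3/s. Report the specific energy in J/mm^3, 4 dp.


SE = 264 / 12.26 = 21.5334 J/mm^3


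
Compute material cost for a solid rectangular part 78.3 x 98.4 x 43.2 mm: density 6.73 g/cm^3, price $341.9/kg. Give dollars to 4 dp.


V = 78.3 * 98.4 * 43.2 = 332843.904 mm^3 = 332.843904 cm^3
Mass = 332.843904 * 6.73 / 1000 = 2.24003947 kg
Cost = 2.24003947 * 341.9 = 765.8695 $


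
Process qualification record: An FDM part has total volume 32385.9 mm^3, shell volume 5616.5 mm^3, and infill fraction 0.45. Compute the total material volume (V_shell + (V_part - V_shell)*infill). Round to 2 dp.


V_infill = (32385.9 - 5616.5) * 0.45 = 12046.23
V_total = 5616.5 + 12046.23 = 17662.73 mm^3


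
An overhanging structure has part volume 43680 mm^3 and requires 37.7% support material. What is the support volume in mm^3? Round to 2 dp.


V_support = 43680 * 0.377 = 16467.36 mm^3


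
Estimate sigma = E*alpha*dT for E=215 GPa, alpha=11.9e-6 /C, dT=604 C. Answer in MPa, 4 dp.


sigma = 215*1000 * 11.9e-6 * 604 = 1545.334 MPa


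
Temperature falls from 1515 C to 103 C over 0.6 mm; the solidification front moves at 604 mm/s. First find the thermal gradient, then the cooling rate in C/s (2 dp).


G = (1515-103)/0.6 = 2353.33333333 C/mm
CR = 2353.33333333 * 604 = 1421413.33 C/s


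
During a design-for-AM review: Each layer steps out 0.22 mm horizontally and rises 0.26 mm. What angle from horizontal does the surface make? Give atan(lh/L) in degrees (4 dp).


angle = atan(0.26/0.22) = 49.7636 degrees


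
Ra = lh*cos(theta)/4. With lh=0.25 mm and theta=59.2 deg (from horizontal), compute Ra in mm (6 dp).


Ra = 0.25 * cos(59.2) / 4 = 0.032003 mm


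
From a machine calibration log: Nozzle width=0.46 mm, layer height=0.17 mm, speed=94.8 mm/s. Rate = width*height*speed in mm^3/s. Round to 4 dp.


Rate = 0.46 * 0.17 * 94.8 = 7.4134 mm^3/s


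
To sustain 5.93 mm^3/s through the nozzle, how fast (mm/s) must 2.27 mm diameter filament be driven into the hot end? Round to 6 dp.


A = pi*(2.27/2)^2 = 4.047078
v = 5.93 / 4.047078 = 1.465255 mm/s


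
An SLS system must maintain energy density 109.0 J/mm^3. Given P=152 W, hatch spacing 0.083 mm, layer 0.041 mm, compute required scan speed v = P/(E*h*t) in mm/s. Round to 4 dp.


v = 152 / (109.0*0.083*0.041) = 409.7841 mm/s


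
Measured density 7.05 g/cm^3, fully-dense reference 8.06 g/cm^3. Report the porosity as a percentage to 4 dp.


Porosity = (1-7.05/8.06)*100 = 12.531 %


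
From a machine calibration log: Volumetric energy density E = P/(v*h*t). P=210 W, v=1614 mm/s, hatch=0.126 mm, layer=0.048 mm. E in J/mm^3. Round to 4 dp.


E = 210 / (1614*0.126*0.048) = 21.5131 J/mm^3


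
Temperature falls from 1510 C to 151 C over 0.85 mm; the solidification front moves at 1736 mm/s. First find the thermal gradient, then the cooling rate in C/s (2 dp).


G = (1510-151)/0.85 = 1598.82352941 C/mm
CR = 1598.82352941 * 1736 = 2775557.65 C/s


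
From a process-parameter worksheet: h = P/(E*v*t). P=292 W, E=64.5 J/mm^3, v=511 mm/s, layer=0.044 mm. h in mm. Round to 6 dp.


h = 292 / (64.5*511*0.044) = 0.201349 mm


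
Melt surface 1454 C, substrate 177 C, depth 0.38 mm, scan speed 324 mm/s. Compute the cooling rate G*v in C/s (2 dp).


G = (1454-177)/0.38 = 3360.52631579 C/mm
CR = 3360.52631579 * 324 = 1088810.53 C/s


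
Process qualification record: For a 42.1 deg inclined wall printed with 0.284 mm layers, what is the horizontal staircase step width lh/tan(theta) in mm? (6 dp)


step = 0.284 / tan(42.1) = 0.314309 mm


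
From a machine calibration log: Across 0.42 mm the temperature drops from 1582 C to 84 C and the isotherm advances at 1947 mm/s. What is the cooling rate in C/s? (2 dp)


G = (1582-84)/0.42 = 3566.66666667 C/mm
CR = 3566.66666667 * 1947 = 6944300.0 C/s


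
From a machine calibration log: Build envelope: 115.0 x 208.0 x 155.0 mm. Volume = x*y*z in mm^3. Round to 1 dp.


V = 115.0 * 208.0 * 155.0 = 3707600.0 mm^3


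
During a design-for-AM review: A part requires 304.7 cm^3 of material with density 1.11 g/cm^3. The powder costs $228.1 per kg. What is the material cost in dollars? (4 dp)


Mass = 304.7*1.11/1000 = 0.338217 kg
Cost = 0.338217 * 228.1 = 77.1473 $


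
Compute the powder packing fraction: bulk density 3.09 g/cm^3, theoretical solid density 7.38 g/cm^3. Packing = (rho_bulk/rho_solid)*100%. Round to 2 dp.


Packing = (3.09/7.38)*100 = 41.87 %


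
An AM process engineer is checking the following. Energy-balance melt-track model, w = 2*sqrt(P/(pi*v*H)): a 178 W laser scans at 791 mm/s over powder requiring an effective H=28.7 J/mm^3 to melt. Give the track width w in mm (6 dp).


w = 2*sqrt(178/(pi*791*28.7)) = 0.099916 mm


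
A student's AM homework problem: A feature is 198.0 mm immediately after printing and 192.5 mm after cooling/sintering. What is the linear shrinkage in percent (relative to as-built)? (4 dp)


Shrinkage = ((198.0-192.5)/198.0)*100 = 2.7778 %


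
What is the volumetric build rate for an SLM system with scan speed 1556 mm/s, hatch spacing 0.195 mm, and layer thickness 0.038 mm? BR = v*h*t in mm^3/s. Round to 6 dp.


Rate = 1556 * 0.195 * 0.038 = 11.52996 mm^3/s


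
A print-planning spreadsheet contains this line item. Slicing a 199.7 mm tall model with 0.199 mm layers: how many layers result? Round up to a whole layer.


Layers = ceil(199.7/0.199) = 1004


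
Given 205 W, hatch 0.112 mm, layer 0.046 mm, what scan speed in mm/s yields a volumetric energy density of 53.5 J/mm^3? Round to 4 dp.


v = 205 / (53.5*0.112*0.046) = 743.7453 mm/s


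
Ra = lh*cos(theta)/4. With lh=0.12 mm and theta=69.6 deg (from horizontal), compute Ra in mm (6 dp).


Ra = 0.12 * cos(69.6) / 4 = 0.010457 mm


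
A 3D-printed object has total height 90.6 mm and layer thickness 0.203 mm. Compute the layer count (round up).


Layers = ceil(90.6/0.203) = 447


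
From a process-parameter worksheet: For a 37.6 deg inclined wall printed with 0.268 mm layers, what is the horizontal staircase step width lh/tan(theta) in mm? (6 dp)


step = 0.268 / tan(37.6) = 0.348005 mm


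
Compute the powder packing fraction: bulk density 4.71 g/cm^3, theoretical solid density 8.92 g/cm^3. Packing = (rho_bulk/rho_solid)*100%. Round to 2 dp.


Packing = (4.71/8.92)*100 = 52.8 %


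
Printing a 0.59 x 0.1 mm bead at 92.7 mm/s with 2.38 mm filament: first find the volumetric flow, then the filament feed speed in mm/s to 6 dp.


Q = 0.59 * 0.1 * 92.7 = 5.4693 mm^3/s
A_fil = pi*(2.38/2)^2 = 4.44880936 mm^2
v_feed = 5.4693 / 4.44880936 = 1.229385 mm/s


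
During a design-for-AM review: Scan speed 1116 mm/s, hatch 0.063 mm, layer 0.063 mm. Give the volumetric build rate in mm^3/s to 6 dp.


Rate = 1116 * 0.063 * 0.063 = 4.429404 mm^3/s


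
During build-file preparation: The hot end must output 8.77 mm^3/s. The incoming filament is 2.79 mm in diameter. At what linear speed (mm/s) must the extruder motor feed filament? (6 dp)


A = pi*(2.79/2)^2 = 6.113618
v = 8.77 / 6.113618 = 1.434502 mm/s


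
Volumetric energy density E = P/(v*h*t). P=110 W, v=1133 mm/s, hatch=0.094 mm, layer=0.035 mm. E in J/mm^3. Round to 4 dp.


E = 110 / (1133*0.094*0.035) = 29.5098 J/mm^3


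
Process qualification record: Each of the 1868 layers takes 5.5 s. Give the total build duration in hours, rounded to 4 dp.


t = 1868 * 5.5 / 3600 = 2.8539 hrs


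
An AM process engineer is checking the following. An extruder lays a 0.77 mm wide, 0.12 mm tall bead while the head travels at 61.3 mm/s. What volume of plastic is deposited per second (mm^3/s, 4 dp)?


Rate = 0.77 * 0.12 * 61.3 = 5.6641 mm^3/s


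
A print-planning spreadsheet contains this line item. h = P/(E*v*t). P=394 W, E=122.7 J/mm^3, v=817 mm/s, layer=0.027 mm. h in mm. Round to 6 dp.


h = 394 / (122.7*817*0.027) = 0.145568 mm


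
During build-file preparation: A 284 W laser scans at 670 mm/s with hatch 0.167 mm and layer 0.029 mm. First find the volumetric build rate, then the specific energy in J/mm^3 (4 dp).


Build rate = 670 * 0.167 * 0.029 = 3.24481 mm^3/s
SE = 284 / 3.24481 = 87.5244 J/mm^3


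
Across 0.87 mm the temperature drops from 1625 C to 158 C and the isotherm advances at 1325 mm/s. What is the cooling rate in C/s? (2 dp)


G = (1625-158)/0.87 = 1686.20689655 C/mm
CR = 1686.20689655 * 1325 = 2234224.14 C/s


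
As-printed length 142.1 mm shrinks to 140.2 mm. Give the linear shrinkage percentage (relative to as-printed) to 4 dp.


Shrinkage = ((142.1-140.2)/142.1)*100 = 1.3371 %


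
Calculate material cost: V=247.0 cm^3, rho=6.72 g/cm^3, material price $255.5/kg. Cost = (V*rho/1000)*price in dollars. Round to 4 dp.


Mass = 247.0*6.72/1000 = 1.65984 kg
Cost = 1.65984 * 255.5 = 424.0891 $


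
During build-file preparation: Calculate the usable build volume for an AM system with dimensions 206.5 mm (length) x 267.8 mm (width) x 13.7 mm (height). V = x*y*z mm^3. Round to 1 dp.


V = 206.5 * 267.8 * 13.7 = 757619.6 mm^3


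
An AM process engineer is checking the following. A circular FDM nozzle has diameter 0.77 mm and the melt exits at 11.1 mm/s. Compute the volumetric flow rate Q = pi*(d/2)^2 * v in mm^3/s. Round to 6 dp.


A = pi*(0.77/2)^2 = 0.46566257 mm^2
Q = 0.46566257 * 11.1 = 5.168855 mm^3/s


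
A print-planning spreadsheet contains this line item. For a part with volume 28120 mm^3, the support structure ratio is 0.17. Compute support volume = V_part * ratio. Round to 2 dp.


V_support = 28120 * 0.17 = 4780.4 mm^3


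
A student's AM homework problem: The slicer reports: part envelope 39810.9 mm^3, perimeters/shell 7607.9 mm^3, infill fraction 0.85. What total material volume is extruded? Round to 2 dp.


V_infill = (39810.9 - 7607.9) * 0.85 = 27372.55
V_total = 7607.9 + 27372.55 = 34980.45 mm^3


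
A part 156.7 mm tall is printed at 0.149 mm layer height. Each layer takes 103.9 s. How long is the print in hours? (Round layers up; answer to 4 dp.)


Layers = ceil(156.7/0.149) = 1052
t = 1052 * 103.9 / 3600 = 30.3619 hrs


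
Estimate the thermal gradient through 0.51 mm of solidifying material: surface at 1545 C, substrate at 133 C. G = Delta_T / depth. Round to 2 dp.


G = (1545-133)/0.51 = 2768.63 C/mm


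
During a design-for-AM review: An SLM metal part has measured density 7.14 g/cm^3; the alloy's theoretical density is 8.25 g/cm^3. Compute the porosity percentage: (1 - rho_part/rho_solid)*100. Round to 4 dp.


Porosity = (1-7.14/8.25)*100 = 13.4545 %


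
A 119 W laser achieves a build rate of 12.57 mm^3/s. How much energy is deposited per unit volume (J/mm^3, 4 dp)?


SE = 119 / 12.57 = 9.467 J/mm^3


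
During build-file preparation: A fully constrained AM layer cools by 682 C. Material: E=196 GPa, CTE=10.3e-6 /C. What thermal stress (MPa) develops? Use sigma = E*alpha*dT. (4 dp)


sigma = 196*1000 * 10.3e-6 * 682 = 1376.8216 MPa


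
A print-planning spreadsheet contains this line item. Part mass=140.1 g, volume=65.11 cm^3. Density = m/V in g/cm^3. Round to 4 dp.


rho = 140.1 / 65.11 = 2.1517 g/cm^3


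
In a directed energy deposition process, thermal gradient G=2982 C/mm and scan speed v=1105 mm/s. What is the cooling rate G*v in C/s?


CR = 2982 * 1105 = 3295110 C/s


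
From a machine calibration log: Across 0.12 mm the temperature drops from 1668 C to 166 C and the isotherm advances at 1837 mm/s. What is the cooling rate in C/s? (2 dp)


G = (1668-166)/0.12 = 12516.66666667 C/mm
CR = 12516.66666667 * 1837 = 22993116.67 C/s


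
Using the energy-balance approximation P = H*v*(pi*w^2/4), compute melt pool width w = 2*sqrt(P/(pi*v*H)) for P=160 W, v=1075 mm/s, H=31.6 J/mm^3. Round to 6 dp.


w = 2*sqrt(160/(pi*1075*31.6)) = 0.07744 mm


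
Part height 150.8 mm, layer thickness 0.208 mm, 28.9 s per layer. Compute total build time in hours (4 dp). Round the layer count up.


Layers = ceil(150.8/0.208) = 725
t = 725 * 28.9 / 3600 = 5.8201 hrs


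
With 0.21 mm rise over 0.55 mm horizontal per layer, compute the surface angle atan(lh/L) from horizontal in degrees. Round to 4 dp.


angle = atan(0.21/0.55) = 20.8978 degrees


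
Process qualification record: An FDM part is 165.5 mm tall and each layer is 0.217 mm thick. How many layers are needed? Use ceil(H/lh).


Layers = ceil(165.5/0.217) = 763


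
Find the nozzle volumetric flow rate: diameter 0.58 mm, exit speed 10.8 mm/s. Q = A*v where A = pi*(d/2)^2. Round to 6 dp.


A = pi*(0.58/2)^2 = 0.26420794 mm^2
Q = 0.26420794 * 10.8 = 2.853446 mm^3/s


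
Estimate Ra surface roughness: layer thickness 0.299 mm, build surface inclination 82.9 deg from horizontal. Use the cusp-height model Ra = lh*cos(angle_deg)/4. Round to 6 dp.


Ra = 0.299 * cos(82.9) / 4 = 0.009239 mm


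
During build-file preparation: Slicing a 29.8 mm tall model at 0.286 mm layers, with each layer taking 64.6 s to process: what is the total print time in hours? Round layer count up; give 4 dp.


Layers = ceil(29.8/0.286) = 105
t = 105 * 64.6 / 3600 = 1.8842 hrs


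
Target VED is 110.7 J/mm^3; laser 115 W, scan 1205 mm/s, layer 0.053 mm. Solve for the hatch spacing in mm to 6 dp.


h = 115 / (110.7*1205*0.053) = 0.016266 mm


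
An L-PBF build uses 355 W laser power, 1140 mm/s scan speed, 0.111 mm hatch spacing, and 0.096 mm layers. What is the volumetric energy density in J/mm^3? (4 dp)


E = 355 / (1140*0.111*0.096) = 29.2233 J/mm^3


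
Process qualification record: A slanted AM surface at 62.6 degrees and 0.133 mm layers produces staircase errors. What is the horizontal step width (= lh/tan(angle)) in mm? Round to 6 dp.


step = 0.133 / tan(62.6) = 0.068941 mm


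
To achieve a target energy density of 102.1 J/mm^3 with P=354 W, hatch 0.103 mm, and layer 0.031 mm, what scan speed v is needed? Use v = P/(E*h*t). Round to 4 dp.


v = 354 / (102.1*0.103*0.031) = 1085.8719 mm/s


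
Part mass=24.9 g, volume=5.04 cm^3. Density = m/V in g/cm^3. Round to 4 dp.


rho = 24.9 / 5.04 = 4.9405 g/cm^3


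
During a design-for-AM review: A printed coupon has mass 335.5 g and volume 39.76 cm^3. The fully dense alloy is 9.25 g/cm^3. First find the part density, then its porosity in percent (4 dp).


rho_part = 335.5 / 39.76 = 8.43812877 g/cm^3
Porosity = (1 - 8.43812877/9.25)*100 = 8.777 %


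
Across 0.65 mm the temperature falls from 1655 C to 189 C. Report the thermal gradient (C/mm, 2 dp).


G = (1655-189)/0.65 = 2255.38 C/mm


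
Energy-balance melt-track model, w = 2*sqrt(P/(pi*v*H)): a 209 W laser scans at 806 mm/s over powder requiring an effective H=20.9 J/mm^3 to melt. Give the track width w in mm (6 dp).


w = 2*sqrt(209/(pi*806*20.9)) = 0.125686 mm


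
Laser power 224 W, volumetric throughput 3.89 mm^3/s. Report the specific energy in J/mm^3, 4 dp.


SE = 224 / 3.89 = 57.5835 J/mm^3


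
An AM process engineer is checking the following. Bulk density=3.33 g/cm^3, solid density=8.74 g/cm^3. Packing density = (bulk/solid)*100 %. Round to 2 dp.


Packing = (3.33/8.74)*100 = 38.1 %


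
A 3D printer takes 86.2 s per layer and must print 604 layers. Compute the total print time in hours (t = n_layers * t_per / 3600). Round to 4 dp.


t = 604 * 86.2 / 3600 = 14.4624 hrs


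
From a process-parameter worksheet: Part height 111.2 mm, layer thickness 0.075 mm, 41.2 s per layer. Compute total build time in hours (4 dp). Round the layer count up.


Layers = ceil(111.2/0.075) = 1483
t = 1483 * 41.2 / 3600 = 16.9721 hrs


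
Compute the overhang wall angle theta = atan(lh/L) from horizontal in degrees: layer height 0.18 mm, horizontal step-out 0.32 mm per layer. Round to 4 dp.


angle = atan(0.18/0.32) = 29.3578 degrees


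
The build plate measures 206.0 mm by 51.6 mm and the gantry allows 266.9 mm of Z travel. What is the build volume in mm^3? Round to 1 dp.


V = 206.0 * 51.6 * 266.9 = 2837040.2 mm^3


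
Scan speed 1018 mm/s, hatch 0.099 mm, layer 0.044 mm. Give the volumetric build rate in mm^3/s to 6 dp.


Rate = 1018 * 0.099 * 0.044 = 4.434408 mm^3/s


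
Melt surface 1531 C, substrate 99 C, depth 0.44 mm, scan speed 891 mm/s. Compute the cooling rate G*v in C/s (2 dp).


G = (1531-99)/0.44 = 3254.54545455 C/mm
CR = 3254.54545455 * 891 = 2899800.0 C/s


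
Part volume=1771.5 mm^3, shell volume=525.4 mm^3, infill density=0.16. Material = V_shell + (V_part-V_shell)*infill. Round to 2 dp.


V_infill = (1771.5 - 525.4) * 0.16 = 199.38
V_total = 525.4 + 199.38 = 724.78 mm^3


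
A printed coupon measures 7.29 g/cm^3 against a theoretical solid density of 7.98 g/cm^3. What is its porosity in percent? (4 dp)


Porosity = (1-7.29/7.98)*100 = 8.6466 %


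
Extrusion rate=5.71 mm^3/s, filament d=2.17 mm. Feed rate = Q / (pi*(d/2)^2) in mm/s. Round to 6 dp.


A = pi*(2.17/2)^2 = 3.698361
v = 5.71 / 3.698361 = 1.543927 mm/s


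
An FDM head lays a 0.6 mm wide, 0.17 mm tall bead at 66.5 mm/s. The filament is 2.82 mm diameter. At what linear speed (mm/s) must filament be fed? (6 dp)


Q = 0.6 * 0.17 * 66.5 = 6.783 mm^3/s
A_fil = pi*(2.82/2)^2 = 6.24580035 mm^2
v_feed = 6.783 / 6.24580035 = 1.08601 mm/s


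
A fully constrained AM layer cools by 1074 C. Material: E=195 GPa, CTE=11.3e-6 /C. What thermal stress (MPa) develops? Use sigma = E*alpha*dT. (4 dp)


sigma = 195*1000 * 11.3e-6 * 1074 = 2366.559 MPa


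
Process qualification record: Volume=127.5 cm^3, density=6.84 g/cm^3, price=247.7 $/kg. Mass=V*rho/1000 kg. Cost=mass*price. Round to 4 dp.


Mass = 127.5*6.84/1000 = 0.8721 kg
Cost = 0.8721 * 247.7 = 216.0192 $


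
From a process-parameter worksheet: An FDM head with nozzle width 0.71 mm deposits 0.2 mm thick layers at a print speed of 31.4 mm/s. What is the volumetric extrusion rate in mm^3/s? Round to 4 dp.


Rate = 0.71 * 0.2 * 31.4 = 4.4588 mm^3/s


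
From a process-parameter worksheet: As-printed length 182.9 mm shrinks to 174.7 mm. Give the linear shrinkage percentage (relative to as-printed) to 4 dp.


Shrinkage = ((182.9-174.7)/182.9)*100 = 4.4833 %


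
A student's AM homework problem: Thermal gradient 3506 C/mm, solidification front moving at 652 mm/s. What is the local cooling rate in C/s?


CR = 3506 * 652 = 2285912 C/s


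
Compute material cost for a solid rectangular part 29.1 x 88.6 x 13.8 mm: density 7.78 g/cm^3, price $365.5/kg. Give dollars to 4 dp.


V = 29.1 * 88.6 * 13.8 = 35579.988 mm^3 = 35.579988 cm^3
Mass = 35.579988 * 7.78 / 1000 = 0.27681231 kg
Cost = 0.27681231 * 365.5 = 101.1749 $


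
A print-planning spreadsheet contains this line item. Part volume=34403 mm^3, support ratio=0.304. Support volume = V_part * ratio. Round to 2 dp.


V_support = 34403 * 0.304 = 10458.51 mm^3


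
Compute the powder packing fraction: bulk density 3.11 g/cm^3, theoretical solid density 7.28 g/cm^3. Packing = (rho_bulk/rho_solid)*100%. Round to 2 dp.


Packing = (3.11/7.28)*100 = 42.72 %


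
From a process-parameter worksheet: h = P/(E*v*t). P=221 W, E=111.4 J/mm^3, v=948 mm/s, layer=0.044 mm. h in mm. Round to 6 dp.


h = 221 / (111.4*948*0.044) = 0.04756 mm


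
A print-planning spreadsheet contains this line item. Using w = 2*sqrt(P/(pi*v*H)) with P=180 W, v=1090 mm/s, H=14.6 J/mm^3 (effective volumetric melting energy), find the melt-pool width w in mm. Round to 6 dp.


w = 2*sqrt(180/(pi*1090*14.6)) = 0.120006 mm


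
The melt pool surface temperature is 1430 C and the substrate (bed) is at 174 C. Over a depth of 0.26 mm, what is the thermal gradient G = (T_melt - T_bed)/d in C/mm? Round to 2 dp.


G = (1430-174)/0.26 = 4830.77 C/mm


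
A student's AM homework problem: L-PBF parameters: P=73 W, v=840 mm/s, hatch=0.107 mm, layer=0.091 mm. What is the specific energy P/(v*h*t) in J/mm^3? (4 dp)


Build rate = 840 * 0.107 * 0.091 = 8.17908 mm^3/s
SE = 73 / 8.17908 = 8.9252 J/mm^3


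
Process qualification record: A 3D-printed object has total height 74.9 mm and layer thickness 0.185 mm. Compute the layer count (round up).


Layers = ceil(74.9/0.185) = 405


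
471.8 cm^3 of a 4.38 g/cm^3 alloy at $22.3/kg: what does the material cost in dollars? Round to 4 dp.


Mass = 471.8*4.38/1000 = 2.066484 kg
Cost = 2.066484 * 22.3 = 46.0826 $


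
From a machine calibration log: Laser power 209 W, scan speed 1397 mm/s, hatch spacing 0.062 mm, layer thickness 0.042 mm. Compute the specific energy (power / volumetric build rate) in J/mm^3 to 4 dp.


Build rate = 1397 * 0.062 * 0.042 = 3.637788 mm^3/s
SE = 209 / 3.637788 = 57.4525 J/mm^3


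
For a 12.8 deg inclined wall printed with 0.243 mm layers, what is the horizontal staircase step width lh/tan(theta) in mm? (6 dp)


step = 0.243 / tan(12.8) = 1.069568 mm


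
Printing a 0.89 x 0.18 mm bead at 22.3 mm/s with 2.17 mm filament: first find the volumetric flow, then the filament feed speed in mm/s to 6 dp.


Q = 0.89 * 0.18 * 22.3 = 3.57246 mm^3/s
A_fil = pi*(2.17/2)^2 = 3.69836141 mm^2
v_feed = 3.57246 / 3.69836141 = 0.965958 mm/s


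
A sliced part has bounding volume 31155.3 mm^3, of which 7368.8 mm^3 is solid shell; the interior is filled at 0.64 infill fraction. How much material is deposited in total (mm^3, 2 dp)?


V_infill = (31155.3 - 7368.8) * 0.64 = 15223.36
V_total = 7368.8 + 15223.36 = 22592.16 mm^3


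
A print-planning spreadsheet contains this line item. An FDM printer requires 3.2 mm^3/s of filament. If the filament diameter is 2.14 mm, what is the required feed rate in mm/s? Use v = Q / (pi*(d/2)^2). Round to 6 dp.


A = pi*(2.14/2)^2 = 3.596809
v = 3.2 / 3.596809 = 0.889677 mm/s


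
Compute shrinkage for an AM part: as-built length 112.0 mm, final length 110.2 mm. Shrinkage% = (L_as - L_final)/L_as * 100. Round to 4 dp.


Shrinkage = ((112.0-110.2)/112.0)*100 = 1.6071 %


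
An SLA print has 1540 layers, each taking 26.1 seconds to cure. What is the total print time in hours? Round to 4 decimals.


t = 1540 * 26.1 / 3600 = 11.165 hrs


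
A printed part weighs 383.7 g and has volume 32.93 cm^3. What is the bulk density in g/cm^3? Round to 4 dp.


rho = 383.7 / 32.93 = 11.652 g/cm^3


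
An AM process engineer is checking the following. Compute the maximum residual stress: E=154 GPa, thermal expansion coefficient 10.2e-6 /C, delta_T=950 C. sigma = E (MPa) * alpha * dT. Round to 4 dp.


sigma = 154*1000 * 10.2e-6 * 950 = 1492.26 MPa


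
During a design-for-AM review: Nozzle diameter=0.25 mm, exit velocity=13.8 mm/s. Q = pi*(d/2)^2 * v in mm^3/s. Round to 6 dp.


A = pi*(0.25/2)^2 = 0.04908739 mm^2
Q = 0.04908739 * 13.8 = 0.677406 mm^3/s


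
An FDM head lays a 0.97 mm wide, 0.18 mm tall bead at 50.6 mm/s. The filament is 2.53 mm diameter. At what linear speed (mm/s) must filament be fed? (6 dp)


Q = 0.97 * 0.18 * 50.6 = 8.83476 mm^3/s
A_fil = pi*(2.53/2)^2 = 5.0272551 mm^2
v_feed = 8.83476 / 5.0272551 = 1.757373 mm/s


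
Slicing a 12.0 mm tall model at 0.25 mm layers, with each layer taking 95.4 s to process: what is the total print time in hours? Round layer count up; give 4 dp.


Layers = ceil(12.0/0.25) = 48
t = 48 * 95.4 / 3600 = 1.272 hrs


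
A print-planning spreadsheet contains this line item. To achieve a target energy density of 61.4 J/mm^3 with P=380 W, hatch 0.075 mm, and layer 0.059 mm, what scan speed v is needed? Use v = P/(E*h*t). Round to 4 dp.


v = 380 / (61.4*0.075*0.059) = 1398.6271 mm/s


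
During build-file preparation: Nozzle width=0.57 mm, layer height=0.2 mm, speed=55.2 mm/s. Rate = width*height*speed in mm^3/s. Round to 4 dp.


Rate = 0.57 * 0.2 * 55.2 = 6.2928 mm^3/s


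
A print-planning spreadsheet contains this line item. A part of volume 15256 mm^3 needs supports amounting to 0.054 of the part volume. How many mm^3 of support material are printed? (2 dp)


V_support = 15256 * 0.054 = 823.82 mm^3


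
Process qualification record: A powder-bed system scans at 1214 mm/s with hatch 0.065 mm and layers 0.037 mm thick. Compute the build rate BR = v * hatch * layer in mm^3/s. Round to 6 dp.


Rate = 1214 * 0.065 * 0.037 = 2.91967 mm^3/s


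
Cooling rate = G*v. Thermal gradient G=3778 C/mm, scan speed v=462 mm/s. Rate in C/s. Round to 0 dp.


CR = 3778 * 462 = 1745436 C/s


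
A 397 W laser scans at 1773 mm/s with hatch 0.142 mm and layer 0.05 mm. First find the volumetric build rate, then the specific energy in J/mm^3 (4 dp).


Build rate = 1773 * 0.142 * 0.05 = 12.5883 mm^3/s
SE = 397 / 12.5883 = 31.5372 J/mm^3


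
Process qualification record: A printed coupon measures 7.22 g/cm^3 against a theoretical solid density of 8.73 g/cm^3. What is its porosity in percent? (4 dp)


Porosity = (1-7.22/8.73)*100 = 17.2967 %


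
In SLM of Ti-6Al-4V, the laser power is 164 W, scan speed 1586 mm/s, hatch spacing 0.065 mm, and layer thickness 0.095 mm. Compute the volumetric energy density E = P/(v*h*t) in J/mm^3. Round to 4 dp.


E = 164 / (1586*0.065*0.095) = 16.7457 J/mm^3


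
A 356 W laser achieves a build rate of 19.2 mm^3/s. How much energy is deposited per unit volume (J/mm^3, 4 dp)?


SE = 356 / 19.2 = 18.5417 J/mm^3


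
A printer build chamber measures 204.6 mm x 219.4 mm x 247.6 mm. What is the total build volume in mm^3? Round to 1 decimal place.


V = 204.6 * 219.4 * 247.6 = 11114575.8 mm^3


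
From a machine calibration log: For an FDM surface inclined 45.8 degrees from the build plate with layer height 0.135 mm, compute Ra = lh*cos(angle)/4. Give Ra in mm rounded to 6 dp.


Ra = 0.135 * cos(45.8) / 4 = 0.023529 mm


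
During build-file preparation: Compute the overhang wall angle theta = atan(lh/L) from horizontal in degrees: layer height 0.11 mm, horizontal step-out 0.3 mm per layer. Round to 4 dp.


angle = atan(0.11/0.3) = 20.1363 degrees


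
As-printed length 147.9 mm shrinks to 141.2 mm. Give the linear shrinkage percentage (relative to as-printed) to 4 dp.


Shrinkage = ((147.9-141.2)/147.9)*100 = 4.5301 %


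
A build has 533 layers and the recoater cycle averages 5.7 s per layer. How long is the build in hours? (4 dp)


t = 533 * 5.7 / 3600 = 0.8439 hrs


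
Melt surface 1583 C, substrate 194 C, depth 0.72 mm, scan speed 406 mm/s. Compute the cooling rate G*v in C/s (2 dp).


G = (1583-194)/0.72 = 1929.16666667 C/mm
CR = 1929.16666667 * 406 = 783241.67 C/s


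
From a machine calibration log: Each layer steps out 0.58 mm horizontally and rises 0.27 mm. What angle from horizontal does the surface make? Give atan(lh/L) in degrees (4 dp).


angle = atan(0.27/0.58) = 24.9628 degrees


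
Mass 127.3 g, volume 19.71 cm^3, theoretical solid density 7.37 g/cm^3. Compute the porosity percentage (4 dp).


rho_part = 127.3 / 19.71 = 6.45865043 g/cm^3
Porosity = (1 - 6.45865043/7.37)*100 = 12.3657 %


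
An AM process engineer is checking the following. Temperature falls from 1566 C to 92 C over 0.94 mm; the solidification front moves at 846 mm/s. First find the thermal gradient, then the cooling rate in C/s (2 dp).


G = (1566-92)/0.94 = 1568.08510638 C/mm
CR = 1568.08510638 * 846 = 1326600.0 C/s


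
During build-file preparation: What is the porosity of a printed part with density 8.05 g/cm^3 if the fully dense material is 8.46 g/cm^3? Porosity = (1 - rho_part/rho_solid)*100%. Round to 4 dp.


Porosity = (1-8.05/8.46)*100 = 4.8463 %


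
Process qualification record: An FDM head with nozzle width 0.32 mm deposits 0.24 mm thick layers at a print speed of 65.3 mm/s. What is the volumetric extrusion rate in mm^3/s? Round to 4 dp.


Rate = 0.32 * 0.24 * 65.3 = 5.015 mm^3/s


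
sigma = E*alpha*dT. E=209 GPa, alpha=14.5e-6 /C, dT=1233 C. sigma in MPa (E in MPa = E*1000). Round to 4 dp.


sigma = 209*1000 * 14.5e-6 * 1233 = 3736.6065 MPa


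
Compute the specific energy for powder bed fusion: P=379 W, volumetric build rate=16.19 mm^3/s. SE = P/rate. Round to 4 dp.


SE = 379 / 16.19 = 23.4095 J/mm^3


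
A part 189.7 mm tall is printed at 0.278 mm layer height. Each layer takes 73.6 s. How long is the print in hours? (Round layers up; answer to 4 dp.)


Layers = ceil(189.7/0.278) = 683
t = 683 * 73.6 / 3600 = 13.9636 hrs
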